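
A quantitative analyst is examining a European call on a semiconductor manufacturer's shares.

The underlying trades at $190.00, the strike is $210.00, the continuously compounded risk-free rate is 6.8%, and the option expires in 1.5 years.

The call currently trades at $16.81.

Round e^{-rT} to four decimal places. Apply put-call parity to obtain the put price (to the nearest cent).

$16.44

e^(−rT) = e^(−0.068·1.5) = 0.9030
Put-call parity: C − P = S − K·e^(−rT) = 190 − 210·0.9030 = 190 − 189.6300 = 0.3700
P = C − (C − P) = 16.81 − (0.3700) = 16.4400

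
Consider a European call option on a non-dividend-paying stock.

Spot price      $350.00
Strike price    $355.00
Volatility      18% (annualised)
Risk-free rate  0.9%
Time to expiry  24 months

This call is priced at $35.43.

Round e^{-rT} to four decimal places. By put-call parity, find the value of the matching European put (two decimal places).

$34.11

e^(−rT) = e^(−0.009·2) = 0.9822
Put-call parity: C − P = S − K·e^(−rT) = 350 − 355·0.9822 = 350 − 348.6810 = 1.3190
P = C − (C − P) = 35.43 − (1.3190) = 34.1110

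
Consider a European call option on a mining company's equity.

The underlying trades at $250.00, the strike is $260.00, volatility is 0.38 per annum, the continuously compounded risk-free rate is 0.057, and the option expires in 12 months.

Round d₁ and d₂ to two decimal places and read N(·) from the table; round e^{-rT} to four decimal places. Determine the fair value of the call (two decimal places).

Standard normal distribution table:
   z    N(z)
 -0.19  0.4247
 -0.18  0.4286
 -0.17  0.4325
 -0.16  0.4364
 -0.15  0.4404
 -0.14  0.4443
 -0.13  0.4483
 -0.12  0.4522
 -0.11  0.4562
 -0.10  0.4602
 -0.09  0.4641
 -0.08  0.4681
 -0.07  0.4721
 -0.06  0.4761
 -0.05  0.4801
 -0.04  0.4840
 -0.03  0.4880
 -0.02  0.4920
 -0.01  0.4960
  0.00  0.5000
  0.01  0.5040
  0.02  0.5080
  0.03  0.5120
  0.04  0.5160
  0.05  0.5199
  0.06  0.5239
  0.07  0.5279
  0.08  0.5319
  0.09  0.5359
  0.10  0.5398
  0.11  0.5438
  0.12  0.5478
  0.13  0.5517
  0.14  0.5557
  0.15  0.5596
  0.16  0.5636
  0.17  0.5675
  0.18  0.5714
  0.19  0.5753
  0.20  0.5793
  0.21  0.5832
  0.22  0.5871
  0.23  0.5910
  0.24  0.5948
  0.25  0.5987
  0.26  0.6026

σ√T = 0.38 × 1.0000 = 0.3800
d₁ = [ln(250/260) + (0.057 + 0.38²/2)·1] / 0.3800 = [-0.0392 + 0.1292] / 0.3800 = 0.2368 ≈ 0.24
d₂ = d₁ − σ√T = 0.2368 − 0.3800 = -0.1432 ≈ -0.14
exp(−rT) = exp(−0.057·1) = 0.9446
N(d₁) = N(0.24) = 0.5948;  N(d₂) = N(-0.14) = 0.4443
C = 250·0.5948 − 260·0.9446·0.4443 = 148.7000 − 109.1183 = 39.5817

$39.58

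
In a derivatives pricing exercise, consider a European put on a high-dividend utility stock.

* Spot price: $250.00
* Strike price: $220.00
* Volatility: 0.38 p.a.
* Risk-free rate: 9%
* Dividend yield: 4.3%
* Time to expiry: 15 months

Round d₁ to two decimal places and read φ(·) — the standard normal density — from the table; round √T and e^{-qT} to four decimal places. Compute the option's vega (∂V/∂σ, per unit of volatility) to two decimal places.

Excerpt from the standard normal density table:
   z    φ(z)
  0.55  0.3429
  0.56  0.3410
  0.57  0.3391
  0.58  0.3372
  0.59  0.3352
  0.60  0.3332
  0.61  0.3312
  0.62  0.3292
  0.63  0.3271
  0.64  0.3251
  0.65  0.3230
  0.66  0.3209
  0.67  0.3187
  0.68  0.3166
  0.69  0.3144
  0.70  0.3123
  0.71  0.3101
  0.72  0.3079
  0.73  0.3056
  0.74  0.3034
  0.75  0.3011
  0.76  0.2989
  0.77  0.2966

σ√T = 0.38·√1.25 = 0.4249
d₁ = [ln(250/220) + (0.09 − 0.043 + 0.38²/2)·1.25] / 0.4249 = [0.1278 + 0.1490] / 0.4249 = 0.6516 ⇒ 0.65
√T = √1.25 = 1.1180
φ(d₁) = φ(0.65) = 0.3230
e^(−qT) = e^(−0.043·1.25) = 0.9477
vega = S·e^(−qT)·φ(d₁)·√T = 250·0.9477·0.3230·1.1180 = 85.5569

85.56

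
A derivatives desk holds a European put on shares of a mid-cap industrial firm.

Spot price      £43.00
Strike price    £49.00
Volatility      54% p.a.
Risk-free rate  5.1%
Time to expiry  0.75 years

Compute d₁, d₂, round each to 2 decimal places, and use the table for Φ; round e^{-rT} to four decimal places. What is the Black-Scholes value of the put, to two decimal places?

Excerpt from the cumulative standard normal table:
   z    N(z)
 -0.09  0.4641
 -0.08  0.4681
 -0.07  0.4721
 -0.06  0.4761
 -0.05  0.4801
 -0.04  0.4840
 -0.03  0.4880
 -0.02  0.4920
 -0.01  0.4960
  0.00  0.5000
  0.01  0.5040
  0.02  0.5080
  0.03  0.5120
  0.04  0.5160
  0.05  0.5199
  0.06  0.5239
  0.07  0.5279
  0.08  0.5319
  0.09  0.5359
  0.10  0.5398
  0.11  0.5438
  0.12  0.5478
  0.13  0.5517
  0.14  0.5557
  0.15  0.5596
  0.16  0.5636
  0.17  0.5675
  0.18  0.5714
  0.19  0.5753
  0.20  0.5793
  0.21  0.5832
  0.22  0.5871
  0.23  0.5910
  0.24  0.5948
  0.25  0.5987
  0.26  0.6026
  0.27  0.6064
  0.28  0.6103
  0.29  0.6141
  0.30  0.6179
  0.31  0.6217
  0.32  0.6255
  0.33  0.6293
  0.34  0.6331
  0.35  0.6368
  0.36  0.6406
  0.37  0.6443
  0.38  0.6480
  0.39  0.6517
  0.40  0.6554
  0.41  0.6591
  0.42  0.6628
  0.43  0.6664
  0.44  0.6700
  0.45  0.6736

£10.62

T = 0.75;  σ√T = 0.4677
d₁ = [ln(43/49) + (0.051 + ½·0.54²)·0.75] / (σ√T) = (-0.1306 + 0.1476) / 0.4677 = 0.0363 ≈ 0.04
d₂ = 0.0363 − 0.4677 = -0.4313 ≈ -0.43
exp(−rT) = exp(−0.051·0.75) = 0.9625
N(−d₂) = N(0.43) = 0.6664;  N(−d₁) = N(-0.04) = 0.4840
P = 49·0.9625·0.6664 − 43·0.4840 = 31.4291 − 20.8120 = 10.6171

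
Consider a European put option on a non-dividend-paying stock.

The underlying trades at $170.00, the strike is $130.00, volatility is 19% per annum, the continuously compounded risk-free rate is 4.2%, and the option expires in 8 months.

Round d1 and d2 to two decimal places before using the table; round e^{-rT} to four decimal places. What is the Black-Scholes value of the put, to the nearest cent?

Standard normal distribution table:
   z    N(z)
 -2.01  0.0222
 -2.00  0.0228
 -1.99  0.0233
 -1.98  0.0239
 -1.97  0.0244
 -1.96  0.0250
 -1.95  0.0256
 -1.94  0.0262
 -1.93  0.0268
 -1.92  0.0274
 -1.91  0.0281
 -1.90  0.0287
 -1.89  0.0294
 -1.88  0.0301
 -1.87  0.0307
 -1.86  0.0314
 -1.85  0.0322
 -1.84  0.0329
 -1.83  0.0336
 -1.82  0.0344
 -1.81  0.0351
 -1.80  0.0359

σ√T = 0.19·√0.6667 = 0.1551
d₁ = [ln(170/130) + (0.042 + 0.19²/2)·0.6667] / 0.1551 = [0.2683 + 0.0400] / 0.1551 = 1.9873 ≈ 1.99
d₂ = d₁ − σ√T = 1.9873 − 0.1551 = 1.8322 ≈ 1.83
exp(−rT) = exp(−0.042·0.6667) = 0.9724
P = 130·0.9724·N(-1.83) − 170·N(-1.99) = 130·0.9724·0.0336 − 170·0.0233 = 4.2474 − 3.9610 = 0.2864

$0.29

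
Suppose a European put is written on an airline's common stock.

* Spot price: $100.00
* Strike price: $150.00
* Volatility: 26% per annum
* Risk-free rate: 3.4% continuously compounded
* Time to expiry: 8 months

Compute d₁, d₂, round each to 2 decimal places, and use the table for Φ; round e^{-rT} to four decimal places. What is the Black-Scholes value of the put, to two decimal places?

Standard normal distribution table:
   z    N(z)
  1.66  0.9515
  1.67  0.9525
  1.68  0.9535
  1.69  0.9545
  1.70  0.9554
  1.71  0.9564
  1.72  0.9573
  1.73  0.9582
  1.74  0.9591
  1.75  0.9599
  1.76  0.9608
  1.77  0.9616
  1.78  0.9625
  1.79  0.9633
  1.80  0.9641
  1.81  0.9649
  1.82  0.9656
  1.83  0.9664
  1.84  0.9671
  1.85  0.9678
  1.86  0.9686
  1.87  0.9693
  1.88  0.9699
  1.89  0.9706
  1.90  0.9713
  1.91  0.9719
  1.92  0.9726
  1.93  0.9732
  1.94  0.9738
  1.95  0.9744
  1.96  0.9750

T = 0.6667;  σ√T = 0.2123
d₁ = [ln(100/150) + (0.034 + 0.26²/2)·0.6667] / 0.2123 = [-0.4055 + 0.0452] / 0.2123 = -1.6970 ⇒ -1.70
d₂ = d₁ − σ√T = -1.6970 − 0.2123 = -1.9093 ⇒ -1.91
exp(−rT) = exp(−0.034·0.6667) = 0.9776
N(−d₂) = N(1.91) = 0.9719;  N(−d₁) = N(1.70) = 0.9554
P = 150·0.9776·0.9719 − 100·0.9554 = 142.5194 − 95.5400 = 46.9794

$46.98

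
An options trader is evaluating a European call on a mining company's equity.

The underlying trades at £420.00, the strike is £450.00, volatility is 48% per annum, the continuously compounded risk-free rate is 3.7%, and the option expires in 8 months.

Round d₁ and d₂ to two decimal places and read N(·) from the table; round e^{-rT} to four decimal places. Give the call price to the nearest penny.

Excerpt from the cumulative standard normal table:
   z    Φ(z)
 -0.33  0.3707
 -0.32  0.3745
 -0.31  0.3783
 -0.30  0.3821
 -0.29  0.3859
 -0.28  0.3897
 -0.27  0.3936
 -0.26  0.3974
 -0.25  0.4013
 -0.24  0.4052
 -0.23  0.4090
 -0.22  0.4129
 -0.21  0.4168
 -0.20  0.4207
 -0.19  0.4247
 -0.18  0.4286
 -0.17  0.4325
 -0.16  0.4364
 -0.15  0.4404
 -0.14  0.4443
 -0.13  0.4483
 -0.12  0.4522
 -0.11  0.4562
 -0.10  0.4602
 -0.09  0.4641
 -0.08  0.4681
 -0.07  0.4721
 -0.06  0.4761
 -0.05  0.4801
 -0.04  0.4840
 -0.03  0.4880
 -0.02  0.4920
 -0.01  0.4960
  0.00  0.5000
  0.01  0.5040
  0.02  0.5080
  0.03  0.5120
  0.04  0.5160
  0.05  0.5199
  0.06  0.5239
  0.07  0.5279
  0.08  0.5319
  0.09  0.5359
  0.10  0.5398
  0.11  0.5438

£57.32

σ√T = 0.48·√0.6667 = 0.3919
ln(S/K) + (r + σ²/2)T = ln(420/450) + (0.037 + 0.48²/2)·0.6667 = -0.0690 + 0.1015 = 0.0325
d₁ = 0.0325 / 0.3919 = 0.0829 ≈ 0.08
d₂ = d₁ − σ√T = 0.0829 − 0.3919 = -0.3091 ≈ -0.31
e^(−rT) = e^(−0.037·0.6667) = 0.9756
C = 420·N(0.08) − 450·0.9756·N(-0.31) = 420·0.5319 − 450·0.9756·0.3783 = 223.3980 − 166.0813 = 57.3167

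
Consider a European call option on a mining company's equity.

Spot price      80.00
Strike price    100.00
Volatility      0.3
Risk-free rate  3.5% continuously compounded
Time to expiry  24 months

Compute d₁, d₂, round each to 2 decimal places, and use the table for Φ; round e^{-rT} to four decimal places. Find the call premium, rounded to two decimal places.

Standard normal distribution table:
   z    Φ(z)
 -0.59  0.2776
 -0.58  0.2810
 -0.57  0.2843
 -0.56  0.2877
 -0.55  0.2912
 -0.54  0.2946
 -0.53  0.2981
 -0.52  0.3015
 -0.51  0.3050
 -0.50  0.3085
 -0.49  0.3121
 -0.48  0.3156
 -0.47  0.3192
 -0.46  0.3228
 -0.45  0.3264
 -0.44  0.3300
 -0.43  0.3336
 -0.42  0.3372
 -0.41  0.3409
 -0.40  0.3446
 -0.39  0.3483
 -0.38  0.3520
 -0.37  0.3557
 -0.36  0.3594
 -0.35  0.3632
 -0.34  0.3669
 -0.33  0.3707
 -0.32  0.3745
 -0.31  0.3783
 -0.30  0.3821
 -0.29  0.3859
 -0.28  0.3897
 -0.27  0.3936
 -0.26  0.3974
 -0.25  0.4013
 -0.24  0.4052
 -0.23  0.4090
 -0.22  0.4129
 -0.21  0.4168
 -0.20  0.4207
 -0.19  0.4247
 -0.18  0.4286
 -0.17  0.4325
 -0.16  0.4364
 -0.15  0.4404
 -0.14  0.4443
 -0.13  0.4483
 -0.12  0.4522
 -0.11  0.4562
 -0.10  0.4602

σ√T = 0.3·√2 = 0.4243
d₁ = [ln(80/100) + (0.035 + 0.3²/2)·2] / 0.4243 = [-0.2231 + 0.1600] / 0.4243 = -0.1488 which rounds to -0.15
d₂ = d₁ − σ√T = -0.1488 − 0.4243 = -0.5731 which rounds to -0.57
e^(−rT) = e^(−0.035·2) = 0.9324
N(d₁) = N(-0.15) = 0.4404;  N(d₂) = N(-0.57) = 0.2843
C = 80·0.4404 − 100·0.9324·0.2843 = 35.2320 − 26.5081 = 8.7239

8.72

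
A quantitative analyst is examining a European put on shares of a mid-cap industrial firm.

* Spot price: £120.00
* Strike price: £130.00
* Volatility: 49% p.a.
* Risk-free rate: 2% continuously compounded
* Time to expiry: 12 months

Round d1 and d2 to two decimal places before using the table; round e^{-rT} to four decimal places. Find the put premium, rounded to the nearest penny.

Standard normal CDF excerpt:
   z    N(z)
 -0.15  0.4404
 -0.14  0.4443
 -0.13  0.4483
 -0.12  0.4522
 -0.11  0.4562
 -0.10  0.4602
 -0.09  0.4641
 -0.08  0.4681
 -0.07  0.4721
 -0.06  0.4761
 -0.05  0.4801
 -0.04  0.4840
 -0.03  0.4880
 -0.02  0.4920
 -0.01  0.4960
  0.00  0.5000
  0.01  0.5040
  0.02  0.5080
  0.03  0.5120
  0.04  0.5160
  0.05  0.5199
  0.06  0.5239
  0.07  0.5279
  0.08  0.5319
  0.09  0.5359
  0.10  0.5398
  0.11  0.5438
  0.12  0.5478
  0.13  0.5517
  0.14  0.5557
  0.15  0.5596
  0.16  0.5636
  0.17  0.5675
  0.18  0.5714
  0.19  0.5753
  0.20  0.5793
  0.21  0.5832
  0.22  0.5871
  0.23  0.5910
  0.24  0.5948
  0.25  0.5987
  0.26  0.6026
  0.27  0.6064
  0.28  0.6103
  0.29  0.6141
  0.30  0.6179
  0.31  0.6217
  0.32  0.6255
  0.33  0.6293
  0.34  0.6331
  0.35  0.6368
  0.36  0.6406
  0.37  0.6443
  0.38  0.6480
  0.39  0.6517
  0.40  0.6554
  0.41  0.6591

σ√T = 0.49 × 1.0000 = 0.4900
d₁ = [ln(120/130) + (0.02 + 0.49²/2)·1] / 0.4900 = [-0.0800 + 0.1400] / 0.4900 = 0.1225 which rounds to 0.12
d₂ = d₁ − σ√T = 0.1225 − 0.4900 = -0.3675 which rounds to -0.37
exp(−rT) = exp(−0.02·1) = 0.9802
N(−d₂) = N(0.37) = 0.6443;  N(−d₁) = N(-0.12) = 0.4522
P = 130·0.9802·0.6443 − 120·0.4522 = 82.1006 − 54.2640 = 27.8366

£27.84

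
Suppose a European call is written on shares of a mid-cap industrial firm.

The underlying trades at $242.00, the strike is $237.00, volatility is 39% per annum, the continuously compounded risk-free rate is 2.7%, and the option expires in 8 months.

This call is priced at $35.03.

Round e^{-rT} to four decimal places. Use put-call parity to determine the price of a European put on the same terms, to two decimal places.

exp(−rT) = exp(−0.027·0.6667) = 0.9822
Put-call parity: C − P = S − K·e^(−rT) = 242 − 237·0.9822 = 242 − 232.7814 = 9.2186
P = C − (C − P) = 35.03 − (9.2186) = 25.8114

$25.81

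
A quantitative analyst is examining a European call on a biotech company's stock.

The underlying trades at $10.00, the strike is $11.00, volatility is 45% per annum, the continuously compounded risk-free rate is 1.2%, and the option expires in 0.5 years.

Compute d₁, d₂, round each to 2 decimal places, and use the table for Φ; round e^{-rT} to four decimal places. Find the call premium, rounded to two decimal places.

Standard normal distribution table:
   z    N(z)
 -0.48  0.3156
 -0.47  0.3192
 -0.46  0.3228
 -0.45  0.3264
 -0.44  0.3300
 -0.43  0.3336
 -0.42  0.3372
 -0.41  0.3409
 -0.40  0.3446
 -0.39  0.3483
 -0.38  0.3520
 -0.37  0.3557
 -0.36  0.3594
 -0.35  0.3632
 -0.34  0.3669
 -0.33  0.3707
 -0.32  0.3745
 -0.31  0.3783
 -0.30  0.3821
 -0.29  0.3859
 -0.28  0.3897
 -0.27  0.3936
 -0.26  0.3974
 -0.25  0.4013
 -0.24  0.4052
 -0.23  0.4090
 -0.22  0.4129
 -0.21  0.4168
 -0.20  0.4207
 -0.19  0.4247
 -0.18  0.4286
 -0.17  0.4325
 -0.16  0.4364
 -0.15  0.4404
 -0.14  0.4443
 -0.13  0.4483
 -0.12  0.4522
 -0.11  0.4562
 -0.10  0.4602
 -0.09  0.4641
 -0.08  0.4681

$0.91

T = 0.5;  σ√T = 0.3182
ln(S/K) + (r + σ²/2)T = ln(10/11) + (0.012 + 0.45²/2)·0.5 = -0.0953 + 0.0566 = -0.0387
d₁ = -0.0387 / 0.3182 = -0.1216 which rounds to -0.12
d₂ = d₁ − σ√T = -0.1216 − 0.3182 = -0.4398 which rounds to -0.44
e^(−rT) = e^(−0.012·0.5) = 0.9940
N(d₁) = N(-0.12) = 0.4522;  N(d₂) = N(-0.44) = 0.3300
C = 10·0.4522 − 11·0.9940·0.3300 = 4.5220 − 3.6082 = 0.9138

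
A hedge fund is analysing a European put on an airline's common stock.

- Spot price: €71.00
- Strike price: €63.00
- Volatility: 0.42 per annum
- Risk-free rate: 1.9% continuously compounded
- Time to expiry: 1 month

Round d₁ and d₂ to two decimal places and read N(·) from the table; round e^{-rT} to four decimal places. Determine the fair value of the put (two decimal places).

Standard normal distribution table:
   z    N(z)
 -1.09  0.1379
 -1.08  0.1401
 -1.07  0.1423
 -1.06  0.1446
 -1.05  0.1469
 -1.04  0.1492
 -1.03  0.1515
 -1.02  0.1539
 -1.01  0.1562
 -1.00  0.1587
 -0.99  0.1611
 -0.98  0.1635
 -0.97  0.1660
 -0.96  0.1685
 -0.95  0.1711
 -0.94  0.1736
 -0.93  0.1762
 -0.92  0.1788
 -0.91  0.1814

€0.65

σ√T = 0.42 × 0.2887 = 0.1212
d₁ = [ln(71/63) + (0.019 + ½·0.42²)·0.08333] / (σ√T) = (0.1195 + 0.0089) / 0.1212 = 1.0597 ⇒ 1.06
d₂ = 1.0597 − 0.1212 = 0.9384 ⇒ 0.94
e^(−rT) = e^(−0.019·0.08333) = 0.9984
P = 63·0.9984·N(-0.94) − 71·N(-1.06) = 63·0.9984·0.1736 − 71·0.1446 = 10.9193 − 10.2666 = 0.6527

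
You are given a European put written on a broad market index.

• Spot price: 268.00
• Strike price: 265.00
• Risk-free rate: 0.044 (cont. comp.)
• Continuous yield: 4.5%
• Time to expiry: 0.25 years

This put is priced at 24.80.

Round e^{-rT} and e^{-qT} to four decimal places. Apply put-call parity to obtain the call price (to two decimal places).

27.69

e^(−qT) = e^(−0.045·0.25) = 0.9888;  e^(−rT) = e^(−0.044·0.25) = 0.9891
Put-call parity: C − P = S·e^(−qT) − K·e^(−rT) = 268·0.9888 − 265·0.9891 = 264.9984 − 262.1115 = 2.8869
C = P + (C − P) = 24.80 + (2.8869) = 27.6869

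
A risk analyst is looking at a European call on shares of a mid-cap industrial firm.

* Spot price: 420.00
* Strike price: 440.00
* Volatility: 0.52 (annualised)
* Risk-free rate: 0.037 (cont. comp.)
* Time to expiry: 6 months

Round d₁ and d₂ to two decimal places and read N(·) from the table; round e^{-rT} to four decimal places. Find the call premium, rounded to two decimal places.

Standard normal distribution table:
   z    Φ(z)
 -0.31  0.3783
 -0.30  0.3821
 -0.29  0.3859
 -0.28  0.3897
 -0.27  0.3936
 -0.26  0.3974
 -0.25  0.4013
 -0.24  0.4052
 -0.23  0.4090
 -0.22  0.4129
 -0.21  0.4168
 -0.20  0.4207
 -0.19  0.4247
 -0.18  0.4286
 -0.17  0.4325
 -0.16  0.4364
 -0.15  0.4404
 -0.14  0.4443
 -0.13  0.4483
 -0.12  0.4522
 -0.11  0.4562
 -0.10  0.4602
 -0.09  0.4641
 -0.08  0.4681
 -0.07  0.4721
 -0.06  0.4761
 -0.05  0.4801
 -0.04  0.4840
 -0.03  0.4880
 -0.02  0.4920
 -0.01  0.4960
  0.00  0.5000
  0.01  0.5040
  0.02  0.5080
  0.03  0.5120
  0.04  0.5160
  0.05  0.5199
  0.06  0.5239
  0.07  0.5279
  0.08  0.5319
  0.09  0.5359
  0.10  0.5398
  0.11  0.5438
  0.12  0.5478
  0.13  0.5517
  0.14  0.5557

56.74

T = 0.5;  σ√T = 0.3677
d₁ = [ln(420/440) + (0.037 + ½·0.52²)·0.5] / (σ√T) = (-0.0465 + 0.0861) / 0.3677 = 0.1076 ⇒ 0.11
d₂ = 0.1076 − 0.3677 = -0.2601 ⇒ -0.26
exp(−rT) = exp(−0.037·0.5) = 0.9817
N(d₁) = N(0.11) = 0.5438;  N(d₂) = N(-0.26) = 0.3974
C = 420·0.5438 − 440·0.9817·0.3974 = 228.3960 − 171.6561 = 56.7399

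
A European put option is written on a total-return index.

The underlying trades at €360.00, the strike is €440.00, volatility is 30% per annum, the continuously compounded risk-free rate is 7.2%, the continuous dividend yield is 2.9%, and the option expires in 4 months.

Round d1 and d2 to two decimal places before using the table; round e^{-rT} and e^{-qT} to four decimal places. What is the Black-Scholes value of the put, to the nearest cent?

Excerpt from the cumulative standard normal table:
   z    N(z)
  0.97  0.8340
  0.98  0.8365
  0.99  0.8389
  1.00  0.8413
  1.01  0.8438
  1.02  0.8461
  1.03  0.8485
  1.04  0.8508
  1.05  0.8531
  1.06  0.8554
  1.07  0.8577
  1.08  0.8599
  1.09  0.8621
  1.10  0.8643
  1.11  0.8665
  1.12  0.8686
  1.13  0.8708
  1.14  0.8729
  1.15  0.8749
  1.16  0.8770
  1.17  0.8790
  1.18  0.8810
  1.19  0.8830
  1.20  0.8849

T = 0.3333;  σ√T = 0.1732
d₁ = [ln(360/440) + (0.072 − 0.029 + 0.3²/2)·0.3333] / 0.1732 = [-0.2007 + 0.0293] / 0.1732 = -0.9892 → -0.99
d₂ = d₁ − σ√T = -0.9892 − 0.1732 = -1.1624 → -1.16
exp(−qT) = exp(−0.029·0.3333) = 0.9904;  exp(−rT) = exp(−0.072·0.3333) = 0.9763
N(−d₂) = N(1.16) = 0.8770;  N(−d₁) = N(0.99) = 0.8389
P = 440·0.9763·0.8770 − 360·0.9904·0.8389 = 376.7346 − 299.1048 = 77.6299

€77.63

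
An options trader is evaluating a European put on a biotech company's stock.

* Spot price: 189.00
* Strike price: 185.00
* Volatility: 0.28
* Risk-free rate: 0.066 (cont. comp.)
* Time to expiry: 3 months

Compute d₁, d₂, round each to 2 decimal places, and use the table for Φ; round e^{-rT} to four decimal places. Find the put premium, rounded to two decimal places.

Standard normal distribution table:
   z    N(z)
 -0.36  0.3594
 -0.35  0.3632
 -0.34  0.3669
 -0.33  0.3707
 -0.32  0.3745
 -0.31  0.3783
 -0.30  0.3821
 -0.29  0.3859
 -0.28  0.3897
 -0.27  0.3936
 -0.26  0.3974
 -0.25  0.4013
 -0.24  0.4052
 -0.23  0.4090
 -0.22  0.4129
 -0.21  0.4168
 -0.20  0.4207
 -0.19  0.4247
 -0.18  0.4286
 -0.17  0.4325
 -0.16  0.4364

T = 0.25;  σ√T = 0.1400
d₁ = [ln(189/185) + (0.066 + 0.28²/2)·0.25] / 0.1400 = [0.0214 + 0.0263] / 0.1400 = 0.3407 which rounds to 0.34
d₂ = d₁ − σ√T = 0.3407 − 0.1400 = 0.2007 which rounds to 0.20
exp(−rT) = exp(−0.066·0.25) = 0.9836
N(−d₂) = N(-0.20) = 0.4207;  N(−d₁) = N(-0.34) = 0.3669
P = 185·0.9836·0.4207 − 189·0.3669 = 76.5531 − 69.3441 = 7.2090

7.21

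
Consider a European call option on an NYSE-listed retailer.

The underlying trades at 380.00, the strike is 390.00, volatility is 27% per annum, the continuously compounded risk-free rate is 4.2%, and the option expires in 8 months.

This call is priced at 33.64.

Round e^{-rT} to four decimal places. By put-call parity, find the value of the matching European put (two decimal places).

e^(−rT) = e^(−0.042·0.6667) = 0.9724
Put-call parity: C − P = S − K·e^(−rT) = 380 − 390·0.9724 = 380 − 379.2360 = 0.7640
P = C − (C − P) = 33.64 − (0.7640) = 32.8760

32.88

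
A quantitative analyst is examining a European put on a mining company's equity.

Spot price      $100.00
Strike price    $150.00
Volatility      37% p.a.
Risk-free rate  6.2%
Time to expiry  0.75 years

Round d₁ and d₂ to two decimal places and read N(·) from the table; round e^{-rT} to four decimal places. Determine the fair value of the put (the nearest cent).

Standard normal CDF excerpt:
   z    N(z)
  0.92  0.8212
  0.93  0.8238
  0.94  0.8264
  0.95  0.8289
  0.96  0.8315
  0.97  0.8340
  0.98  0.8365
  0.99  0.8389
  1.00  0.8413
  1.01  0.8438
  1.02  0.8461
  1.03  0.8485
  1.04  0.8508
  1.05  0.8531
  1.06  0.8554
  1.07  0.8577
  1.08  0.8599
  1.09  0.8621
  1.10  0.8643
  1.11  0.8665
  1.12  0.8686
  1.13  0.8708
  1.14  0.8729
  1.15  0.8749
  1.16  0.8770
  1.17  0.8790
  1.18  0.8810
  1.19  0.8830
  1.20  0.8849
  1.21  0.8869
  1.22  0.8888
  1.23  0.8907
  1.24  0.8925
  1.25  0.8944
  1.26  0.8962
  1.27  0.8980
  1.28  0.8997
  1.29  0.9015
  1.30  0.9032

$45.68

T = 0.75;  σ√T = 0.3204
ln(S/K) + (r + σ²/2)T = ln(100/150) + (0.062 + 0.37²/2)·0.75 = -0.4055 + 0.0978 = -0.3076
d₁ = -0.3076 / 0.3204 = -0.9600 ≈ -0.96
d₂ = d₁ − σ√T = -0.9600 − 0.3204 = -1.2805 ≈ -1.28
e^(−rT) = e^(−0.062·0.75) = 0.9546
P = 150·0.9546·N(1.28) − 100·N(0.96) = 150·0.9546·0.8997 − 100·0.8315 = 128.8280 − 83.1500 = 45.6780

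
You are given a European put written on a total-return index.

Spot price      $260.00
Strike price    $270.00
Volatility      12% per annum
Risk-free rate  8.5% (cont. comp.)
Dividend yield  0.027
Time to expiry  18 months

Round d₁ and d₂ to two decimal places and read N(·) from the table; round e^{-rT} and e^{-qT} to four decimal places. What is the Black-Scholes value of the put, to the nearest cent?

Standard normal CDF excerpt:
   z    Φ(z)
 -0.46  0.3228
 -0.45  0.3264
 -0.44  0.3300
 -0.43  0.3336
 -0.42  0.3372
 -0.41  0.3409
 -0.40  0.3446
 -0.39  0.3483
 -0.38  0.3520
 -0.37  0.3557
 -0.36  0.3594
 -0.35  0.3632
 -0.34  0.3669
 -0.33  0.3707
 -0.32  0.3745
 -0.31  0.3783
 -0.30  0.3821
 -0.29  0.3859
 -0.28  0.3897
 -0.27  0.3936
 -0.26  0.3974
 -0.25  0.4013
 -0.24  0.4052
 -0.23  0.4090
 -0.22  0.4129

σ√T = 0.12·√1.5 = 0.1470
d₁ = [ln(260/270) + (0.085 − 0.027 + ½·0.12²)·1.5] / (σ√T) = (-0.0377 + 0.0978) / 0.1470 = 0.4087 ≈ 0.41
d₂ = 0.4087 − 0.1470 = 0.2617 ≈ 0.26
e^(−qT) = e^(−0.027·1.5) = 0.9603;  e^(−rT) = e^(−0.085·1.5) = 0.8803
N(−d₂) = N(-0.26) = 0.3974;  N(−d₁) = N(-0.41) = 0.3409
P = 270·0.8803·0.3974 − 260·0.9603·0.3409 = 94.4544 − 85.1152 = 9.3392

$9.34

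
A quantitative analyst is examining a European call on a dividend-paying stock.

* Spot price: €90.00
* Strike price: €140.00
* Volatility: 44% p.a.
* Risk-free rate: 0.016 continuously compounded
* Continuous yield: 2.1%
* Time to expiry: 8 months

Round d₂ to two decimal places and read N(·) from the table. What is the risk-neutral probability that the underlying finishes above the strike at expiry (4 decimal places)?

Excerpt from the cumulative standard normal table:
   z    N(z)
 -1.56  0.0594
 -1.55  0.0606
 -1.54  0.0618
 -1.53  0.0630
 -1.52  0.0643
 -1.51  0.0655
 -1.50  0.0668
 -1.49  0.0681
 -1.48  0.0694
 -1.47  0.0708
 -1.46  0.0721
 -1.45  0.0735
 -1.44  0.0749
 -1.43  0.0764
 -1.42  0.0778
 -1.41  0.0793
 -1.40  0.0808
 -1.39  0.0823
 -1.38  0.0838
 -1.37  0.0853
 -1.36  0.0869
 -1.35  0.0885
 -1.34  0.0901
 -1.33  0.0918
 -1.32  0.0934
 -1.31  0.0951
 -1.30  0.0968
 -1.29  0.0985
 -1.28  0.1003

T = 0.6667;  σ√T = 0.3593
ln(S/K) + (r − q + σ²/2)T = ln(90/140) + (0.016 − 0.021 + 0.44²/2)·0.6667 = -0.4418 + 0.0612 = -0.3806
d₁ = -0.3806 / 0.3593 = -1.0595 which rounds to -1.06
d₂ = d₁ − σ√T = -1.0595 − 0.3593 = -1.4188 which rounds to -1.42
Risk-neutral Pr[S_T > K] = N(d₂) = N(-1.42) = 0.0778

0.0778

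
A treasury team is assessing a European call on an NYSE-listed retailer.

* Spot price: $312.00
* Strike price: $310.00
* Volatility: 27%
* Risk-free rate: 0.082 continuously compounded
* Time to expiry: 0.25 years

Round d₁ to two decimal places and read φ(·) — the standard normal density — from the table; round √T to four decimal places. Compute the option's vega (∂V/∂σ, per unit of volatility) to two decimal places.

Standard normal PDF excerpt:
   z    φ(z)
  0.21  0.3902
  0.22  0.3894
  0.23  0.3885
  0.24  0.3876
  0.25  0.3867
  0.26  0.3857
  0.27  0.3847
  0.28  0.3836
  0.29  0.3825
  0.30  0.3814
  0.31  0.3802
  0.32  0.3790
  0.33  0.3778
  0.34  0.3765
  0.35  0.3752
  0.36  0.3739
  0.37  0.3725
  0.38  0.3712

T = 0.25;  σ√T = 0.1350
d₁ = [ln(312/310) + (0.082 + 0.27²/2)·0.25] / 0.1350 = [0.0064 + 0.0296] / 0.1350 = 0.2670 ≈ 0.27
√T = √0.25 = 0.5000
φ(d₁) = φ(0.27) = 0.3847
vega = S·φ(d₁)·√T = 312·0.3847·0.5000 = 60.0132
(Call and put vega coincide under Black-Scholes.)

60.01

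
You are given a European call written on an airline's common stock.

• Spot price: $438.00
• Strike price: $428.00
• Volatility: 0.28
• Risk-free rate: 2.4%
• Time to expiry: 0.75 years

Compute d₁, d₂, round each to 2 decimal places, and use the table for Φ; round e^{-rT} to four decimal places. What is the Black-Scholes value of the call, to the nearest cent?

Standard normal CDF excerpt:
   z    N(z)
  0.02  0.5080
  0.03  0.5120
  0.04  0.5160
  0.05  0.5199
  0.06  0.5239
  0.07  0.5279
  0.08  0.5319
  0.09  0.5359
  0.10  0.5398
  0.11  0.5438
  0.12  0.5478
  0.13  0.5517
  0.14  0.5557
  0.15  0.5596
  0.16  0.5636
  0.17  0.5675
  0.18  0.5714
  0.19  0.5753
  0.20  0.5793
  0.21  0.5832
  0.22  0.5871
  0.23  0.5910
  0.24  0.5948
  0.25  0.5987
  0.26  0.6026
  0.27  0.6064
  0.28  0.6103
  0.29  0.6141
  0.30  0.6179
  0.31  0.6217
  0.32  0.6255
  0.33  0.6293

σ√T = 0.28 × 0.8660 = 0.2425
d₁ = [ln(438/428) + (0.024 + 0.28²/2)·0.75] / 0.2425 = [0.0231 + 0.0474] / 0.2425 = 0.2907 which rounds to 0.29
d₂ = d₁ − σ√T = 0.2907 − 0.2425 = 0.0482 which rounds to 0.05
exp(−rT) = exp(−0.024·0.75) = 0.9822
C = 438·N(0.29) − 428·0.9822·N(0.05) = 438·0.6141 − 428·0.9822·0.5199 = 268.9758 − 218.5564 = 50.4194

$50.42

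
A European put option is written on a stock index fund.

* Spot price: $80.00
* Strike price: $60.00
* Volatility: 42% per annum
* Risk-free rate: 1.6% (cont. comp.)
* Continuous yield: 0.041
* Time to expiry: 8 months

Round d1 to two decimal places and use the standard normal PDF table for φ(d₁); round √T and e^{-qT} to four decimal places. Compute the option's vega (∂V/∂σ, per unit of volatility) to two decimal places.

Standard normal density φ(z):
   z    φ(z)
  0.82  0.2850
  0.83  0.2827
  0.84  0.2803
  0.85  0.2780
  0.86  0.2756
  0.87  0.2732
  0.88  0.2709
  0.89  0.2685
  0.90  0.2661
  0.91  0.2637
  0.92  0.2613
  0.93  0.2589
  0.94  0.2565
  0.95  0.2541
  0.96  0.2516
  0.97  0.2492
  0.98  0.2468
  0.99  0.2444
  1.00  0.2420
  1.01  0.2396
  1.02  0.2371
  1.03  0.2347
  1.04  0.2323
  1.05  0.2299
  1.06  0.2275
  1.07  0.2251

15.99

T = 0.6667;  σ√T = 0.3429
ln(S/K) + (r − q + σ²/2)T = ln(80/60) + (0.016 − 0.041 + 0.42²/2)·0.6667 = 0.2877 + 0.0421 = 0.3298
d₁ = 0.3298 / 0.3429 = 0.9618 which rounds to 0.96
√T = √0.6667 = 0.8165
φ(d₁) = φ(0.96) = 0.2516
e^(−qT) = e^(−0.041·0.6667) = 0.9730
vega = S·e^(−qT)·φ(d₁)·√T = 80·0.9730·0.2516·0.8165 = 15.9908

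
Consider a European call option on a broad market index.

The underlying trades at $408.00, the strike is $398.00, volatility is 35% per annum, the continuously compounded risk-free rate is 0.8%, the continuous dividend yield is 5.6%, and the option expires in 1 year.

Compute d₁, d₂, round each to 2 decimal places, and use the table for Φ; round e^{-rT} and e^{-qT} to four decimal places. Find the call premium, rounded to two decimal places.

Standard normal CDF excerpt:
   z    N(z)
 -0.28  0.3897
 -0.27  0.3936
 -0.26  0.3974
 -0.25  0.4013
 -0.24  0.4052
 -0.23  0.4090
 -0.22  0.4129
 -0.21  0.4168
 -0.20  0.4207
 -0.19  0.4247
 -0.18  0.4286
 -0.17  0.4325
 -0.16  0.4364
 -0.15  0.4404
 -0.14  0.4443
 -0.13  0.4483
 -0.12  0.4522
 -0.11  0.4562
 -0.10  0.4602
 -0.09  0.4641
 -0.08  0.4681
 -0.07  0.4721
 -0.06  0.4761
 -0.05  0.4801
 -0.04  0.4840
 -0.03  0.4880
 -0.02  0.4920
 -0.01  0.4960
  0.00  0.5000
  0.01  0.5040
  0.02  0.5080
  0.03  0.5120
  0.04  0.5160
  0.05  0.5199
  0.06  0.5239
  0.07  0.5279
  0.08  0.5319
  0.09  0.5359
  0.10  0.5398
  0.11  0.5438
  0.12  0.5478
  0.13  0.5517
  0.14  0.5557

T = 1;  σ√T = 0.3500
ln(S/K) + (r − q + σ²/2)T = ln(408/398) + (0.008 − 0.056 + 0.35²/2)·1 = 0.0248 + 0.0132 = 0.0381
d₁ = 0.0381 / 0.3500 = 0.1088 ⇒ 0.11
d₂ = d₁ − σ√T = 0.1088 − 0.3500 = -0.2412 ⇒ -0.24
exp(−qT) = exp(−0.056·1) = 0.9455;  exp(−rT) = exp(−0.008·1) = 0.9920
N(d₁) = N(0.11) = 0.5438;  N(d₂) = N(-0.24) = 0.4052
C = 408·0.9455·0.5438 − 398·0.9920·0.4052 = 209.7785 − 159.9794 = 49.7990

$49.80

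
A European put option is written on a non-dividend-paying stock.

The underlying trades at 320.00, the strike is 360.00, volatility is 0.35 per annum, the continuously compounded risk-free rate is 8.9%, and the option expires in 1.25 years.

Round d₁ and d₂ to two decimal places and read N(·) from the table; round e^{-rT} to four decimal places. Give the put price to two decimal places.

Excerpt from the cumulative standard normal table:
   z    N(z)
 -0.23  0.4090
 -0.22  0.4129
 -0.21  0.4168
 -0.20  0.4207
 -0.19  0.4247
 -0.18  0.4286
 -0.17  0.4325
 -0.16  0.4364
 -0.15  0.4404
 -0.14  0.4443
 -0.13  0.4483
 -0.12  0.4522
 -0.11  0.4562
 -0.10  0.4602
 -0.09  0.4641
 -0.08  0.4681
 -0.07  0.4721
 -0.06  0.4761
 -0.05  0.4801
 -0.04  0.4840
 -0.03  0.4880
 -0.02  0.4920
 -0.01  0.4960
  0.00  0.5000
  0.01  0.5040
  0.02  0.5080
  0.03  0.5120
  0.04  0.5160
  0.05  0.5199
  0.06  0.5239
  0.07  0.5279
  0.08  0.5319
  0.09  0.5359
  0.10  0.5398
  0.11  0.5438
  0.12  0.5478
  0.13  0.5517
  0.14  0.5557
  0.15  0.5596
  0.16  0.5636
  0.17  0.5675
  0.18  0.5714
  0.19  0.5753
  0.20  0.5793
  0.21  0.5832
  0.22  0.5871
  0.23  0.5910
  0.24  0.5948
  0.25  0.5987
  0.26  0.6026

50.69

T = 1.25;  σ√T = 0.3913
d₁ = [ln(320/360) + (0.089 + ½·0.35²)·1.25] / (σ√T) = (-0.1178 + 0.1878) / 0.3913 = 0.1790 which rounds to 0.18
d₂ = 0.1790 − 0.3913 = -0.2124 which rounds to -0.21
exp(−rT) = exp(−0.089·1.25) = 0.8947
N(−d₂) = N(0.21) = 0.5832;  N(−d₁) = N(-0.18) = 0.4286
P = 360·0.8947·0.5832 − 320·0.4286 = 187.8441 − 137.1520 = 50.6921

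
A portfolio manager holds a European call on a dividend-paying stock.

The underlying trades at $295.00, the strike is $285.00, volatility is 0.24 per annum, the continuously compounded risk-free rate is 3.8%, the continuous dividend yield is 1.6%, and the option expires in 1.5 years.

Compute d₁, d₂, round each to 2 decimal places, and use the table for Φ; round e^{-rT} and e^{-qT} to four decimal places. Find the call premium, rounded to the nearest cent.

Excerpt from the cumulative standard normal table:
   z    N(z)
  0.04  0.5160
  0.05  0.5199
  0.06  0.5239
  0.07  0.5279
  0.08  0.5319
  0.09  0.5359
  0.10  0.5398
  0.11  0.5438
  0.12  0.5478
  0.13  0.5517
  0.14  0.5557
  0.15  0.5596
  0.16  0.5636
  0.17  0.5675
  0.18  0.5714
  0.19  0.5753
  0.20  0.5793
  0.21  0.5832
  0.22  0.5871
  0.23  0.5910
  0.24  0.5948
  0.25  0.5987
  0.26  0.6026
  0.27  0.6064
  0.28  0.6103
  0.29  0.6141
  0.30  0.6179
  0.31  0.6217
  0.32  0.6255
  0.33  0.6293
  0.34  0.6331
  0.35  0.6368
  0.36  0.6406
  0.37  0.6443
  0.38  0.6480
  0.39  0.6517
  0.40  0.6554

σ√T = 0.24 × 1.2247 = 0.2939
d₁ = [ln(295/285) + (0.038 − 0.016 + 0.24²/2)·1.5] / 0.2939 = [0.0345 + 0.0762] / 0.2939 = 0.3766 ⇒ 0.38
d₂ = d₁ − σ√T = 0.3766 − 0.2939 = 0.0826 ⇒ 0.08
e^(−qT) = e^(−0.016·1.5) = 0.9763;  e^(−rT) = e^(−0.038·1.5) = 0.9446
C = 295·0.9763·N(0.38) − 285·0.9446·N(0.08) = 295·0.9763·0.6480 − 285·0.9446·0.5319 = 186.6295 − 143.1933 = 43.4362

$43.44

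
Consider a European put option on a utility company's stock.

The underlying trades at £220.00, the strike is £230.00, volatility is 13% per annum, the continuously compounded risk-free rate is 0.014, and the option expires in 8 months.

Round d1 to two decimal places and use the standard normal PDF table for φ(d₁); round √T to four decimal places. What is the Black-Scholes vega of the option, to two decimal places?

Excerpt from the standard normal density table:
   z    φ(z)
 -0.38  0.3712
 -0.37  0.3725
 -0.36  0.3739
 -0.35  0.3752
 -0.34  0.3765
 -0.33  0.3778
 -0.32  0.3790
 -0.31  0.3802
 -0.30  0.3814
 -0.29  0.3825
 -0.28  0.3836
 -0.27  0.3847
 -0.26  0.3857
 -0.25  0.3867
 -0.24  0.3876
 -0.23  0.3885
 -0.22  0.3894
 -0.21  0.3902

68.91

σ√T = 0.13 × 0.8165 = 0.1061
d₁ = [ln(220/230) + (0.014 + 0.13²/2)·0.6667] / 0.1061 = [-0.0445 + 0.0150] / 0.1061 = -0.2778 ≈ -0.28
√T = √0.6667 = 0.8165
φ(d₁) = φ(-0.28) = 0.3836
vega = S·φ(d₁)·√T = 220·0.3836·0.8165 = 68.9061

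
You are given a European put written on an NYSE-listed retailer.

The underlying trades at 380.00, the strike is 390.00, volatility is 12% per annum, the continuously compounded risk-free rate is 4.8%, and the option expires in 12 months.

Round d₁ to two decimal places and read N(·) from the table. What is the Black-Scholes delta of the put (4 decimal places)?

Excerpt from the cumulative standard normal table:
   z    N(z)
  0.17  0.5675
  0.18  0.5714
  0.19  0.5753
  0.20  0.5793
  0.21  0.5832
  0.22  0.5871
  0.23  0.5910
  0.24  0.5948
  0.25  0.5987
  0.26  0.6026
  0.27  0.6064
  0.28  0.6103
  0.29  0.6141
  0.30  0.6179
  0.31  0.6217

-0.4052

T = 1;  σ√T = 0.1200
d₁ = [ln(380/390) + (0.048 + ½·0.12²)·1] / (σ√T) = (-0.0260 + 0.0552) / 0.1200 = 0.2435 ≈ 0.24
N(d₁) = N(0.24) = 0.5948
Δ_put = N(d₁) − 1 = 0.5948 − 1 = -0.4052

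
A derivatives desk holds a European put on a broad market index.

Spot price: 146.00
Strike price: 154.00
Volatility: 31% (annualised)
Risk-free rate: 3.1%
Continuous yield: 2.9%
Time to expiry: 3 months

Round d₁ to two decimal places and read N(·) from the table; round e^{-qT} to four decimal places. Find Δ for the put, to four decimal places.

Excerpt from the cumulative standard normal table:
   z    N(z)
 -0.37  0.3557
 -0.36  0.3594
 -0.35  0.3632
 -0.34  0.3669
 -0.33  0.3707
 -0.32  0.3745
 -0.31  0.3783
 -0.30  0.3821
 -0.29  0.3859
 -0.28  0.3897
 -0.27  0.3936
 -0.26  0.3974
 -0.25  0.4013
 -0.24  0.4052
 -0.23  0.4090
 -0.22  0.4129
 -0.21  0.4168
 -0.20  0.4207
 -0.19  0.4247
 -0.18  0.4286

-0.5983

σ√T = 0.31·√0.25 = 0.1550
d₁ = [ln(146/154) + (0.031 − 0.029 + 0.31²/2)·0.25] / 0.1550 = [-0.0533 + 0.0125] / 0.1550 = -0.2634 which rounds to -0.26
N(d₁) = N(-0.26) = 0.3974
Δ_put = e^(−qT)·(N(d₁) − 1) = 0.9928·(0.3974 − 1) = -0.5983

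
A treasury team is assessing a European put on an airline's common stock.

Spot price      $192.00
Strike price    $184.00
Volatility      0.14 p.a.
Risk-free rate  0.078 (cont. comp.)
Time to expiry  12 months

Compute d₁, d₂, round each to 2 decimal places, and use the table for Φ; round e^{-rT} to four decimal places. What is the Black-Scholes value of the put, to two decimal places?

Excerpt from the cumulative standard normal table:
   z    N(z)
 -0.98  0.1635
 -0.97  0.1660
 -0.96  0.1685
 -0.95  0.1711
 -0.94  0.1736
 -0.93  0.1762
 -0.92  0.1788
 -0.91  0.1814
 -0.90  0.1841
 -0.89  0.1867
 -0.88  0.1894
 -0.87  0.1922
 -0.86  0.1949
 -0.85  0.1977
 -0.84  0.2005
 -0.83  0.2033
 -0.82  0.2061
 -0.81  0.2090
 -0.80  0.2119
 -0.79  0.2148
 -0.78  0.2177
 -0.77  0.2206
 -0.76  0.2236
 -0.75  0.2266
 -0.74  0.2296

T = 1;  σ√T = 0.1400
d₁ = [ln(192/184) + (0.078 + 0.14²/2)·1] / 0.1400 = [0.0426 + 0.0878] / 0.1400 = 0.9311 ≈ 0.93
d₂ = d₁ − σ√T = 0.9311 − 0.1400 = 0.7911 ≈ 0.79
e^(−rT) = e^(−0.078·1) = 0.9250
N(−d₂) = N(-0.79) = 0.2148;  N(−d₁) = N(-0.93) = 0.1762
P = 184·0.9250·0.2148 − 192·0.1762 = 36.5590 − 33.8304 = 2.7286

$2.73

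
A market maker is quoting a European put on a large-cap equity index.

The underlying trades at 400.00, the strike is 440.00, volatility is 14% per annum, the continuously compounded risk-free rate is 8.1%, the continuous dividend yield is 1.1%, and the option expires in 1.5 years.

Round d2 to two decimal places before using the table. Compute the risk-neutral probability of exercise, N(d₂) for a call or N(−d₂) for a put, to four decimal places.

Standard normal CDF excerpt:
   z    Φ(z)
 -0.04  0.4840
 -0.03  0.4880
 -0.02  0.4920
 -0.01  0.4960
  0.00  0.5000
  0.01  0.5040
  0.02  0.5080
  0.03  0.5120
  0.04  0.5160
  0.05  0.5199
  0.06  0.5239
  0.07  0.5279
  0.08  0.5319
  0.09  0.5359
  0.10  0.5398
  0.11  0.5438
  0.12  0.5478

σ√T = 0.14 × 1.2247 = 0.1715
d₁ = [ln(400/440) + (0.081 − 0.011 + 0.14²/2)·1.5] / 0.1715 = [-0.0953 + 0.1197] / 0.1715 = 0.1422 ≈ 0.14
d₂ = d₁ − σ√T = 0.1422 − 0.1715 = -0.0292 ≈ -0.03
Pr(exercise) under Q = N(−d₂) = N(0.03) = 0.5120

0.5120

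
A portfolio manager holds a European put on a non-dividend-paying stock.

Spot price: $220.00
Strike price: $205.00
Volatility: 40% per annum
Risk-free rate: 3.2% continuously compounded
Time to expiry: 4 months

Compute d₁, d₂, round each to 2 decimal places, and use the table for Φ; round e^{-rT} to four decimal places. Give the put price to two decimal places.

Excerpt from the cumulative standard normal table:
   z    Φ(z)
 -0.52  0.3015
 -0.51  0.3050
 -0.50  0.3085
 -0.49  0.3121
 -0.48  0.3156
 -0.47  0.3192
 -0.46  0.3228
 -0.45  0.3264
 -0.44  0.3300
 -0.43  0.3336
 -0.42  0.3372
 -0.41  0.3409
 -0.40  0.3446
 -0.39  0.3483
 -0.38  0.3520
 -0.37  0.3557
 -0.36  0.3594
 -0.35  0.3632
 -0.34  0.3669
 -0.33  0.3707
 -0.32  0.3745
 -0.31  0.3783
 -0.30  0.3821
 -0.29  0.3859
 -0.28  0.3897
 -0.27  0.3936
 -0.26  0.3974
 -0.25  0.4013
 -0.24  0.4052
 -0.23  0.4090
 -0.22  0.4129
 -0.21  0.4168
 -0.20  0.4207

$11.96

T = 0.3333;  σ√T = 0.2309
d₁ = [ln(220/205) + (0.032 + 0.4²/2)·0.3333] / 0.2309 = [0.0706 + 0.0373] / 0.2309 = 0.4674 → 0.47
d₂ = d₁ − σ√T = 0.4674 − 0.2309 = 0.2365 → 0.24
exp(−rT) = exp(−0.032·0.3333) = 0.9894
P = 205·0.9894·N(-0.24) − 220·N(-0.47) = 205·0.9894·0.4052 − 220·0.3192 = 82.1855 − 70.2240 = 11.9615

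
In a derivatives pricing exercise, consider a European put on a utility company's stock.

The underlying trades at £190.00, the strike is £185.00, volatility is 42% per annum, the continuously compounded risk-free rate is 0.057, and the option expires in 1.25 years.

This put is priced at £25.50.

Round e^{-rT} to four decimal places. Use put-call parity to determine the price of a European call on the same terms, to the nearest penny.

exp(−rT) = exp(−0.057·1.25) = 0.9312
Put-call parity: C − P = S − K·e^(−rT) = 190 − 185·0.9312 = 190 − 172.2720 = 17.7280
C = P + (C − P) = 25.50 + (17.7280) = 43.2280

£43.23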